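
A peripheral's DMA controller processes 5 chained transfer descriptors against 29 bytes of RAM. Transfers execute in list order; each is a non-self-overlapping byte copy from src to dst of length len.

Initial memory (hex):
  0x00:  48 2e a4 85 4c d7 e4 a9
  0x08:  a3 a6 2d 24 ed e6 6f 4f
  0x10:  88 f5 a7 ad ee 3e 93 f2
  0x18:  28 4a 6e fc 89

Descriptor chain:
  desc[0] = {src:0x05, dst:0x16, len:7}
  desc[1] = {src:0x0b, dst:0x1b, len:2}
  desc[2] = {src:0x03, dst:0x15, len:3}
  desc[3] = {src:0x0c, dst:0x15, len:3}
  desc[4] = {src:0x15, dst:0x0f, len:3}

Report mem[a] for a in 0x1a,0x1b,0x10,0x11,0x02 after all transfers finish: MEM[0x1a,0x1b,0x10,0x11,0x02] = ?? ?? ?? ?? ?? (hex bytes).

  after D0: wrote 7B at 0x16 = d7e4a9a3a62d24
  after D1: wrote 2B at 0x1b = 24ed
  after D2: wrote 3B at 0x15 = 854cd7
  after D3: wrote 3B at 0x15 = ede66f
  after D4: wrote 3B at 0x0f = ede66f
query mem[0x1a]=0xa6, mem[0x1b]=0x24, mem[0x10]=0xe6, mem[0x11]=0x6f, mem[0x02]=0xa4

MEM[0x1a,0x1b,0x10,0x11,0x02] = a6 24 e6 6f a4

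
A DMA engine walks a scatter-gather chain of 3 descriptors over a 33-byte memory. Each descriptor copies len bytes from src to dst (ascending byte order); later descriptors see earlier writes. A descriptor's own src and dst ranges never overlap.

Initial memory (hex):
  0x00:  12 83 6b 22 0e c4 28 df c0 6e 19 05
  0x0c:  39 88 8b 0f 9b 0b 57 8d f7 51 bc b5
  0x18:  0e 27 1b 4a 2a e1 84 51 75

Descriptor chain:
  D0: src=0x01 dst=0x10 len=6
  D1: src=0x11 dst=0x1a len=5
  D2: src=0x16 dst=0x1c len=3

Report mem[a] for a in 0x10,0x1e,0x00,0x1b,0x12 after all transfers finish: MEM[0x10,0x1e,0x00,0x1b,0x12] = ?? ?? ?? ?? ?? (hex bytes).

  after D0: wrote 6B at 0x10 = 836b220ec428
  after D1: wrote 5B at 0x1a = 6b220ec428
  after D2: wrote 3B at 0x1c = bcb50e
query mem[0x10]=0x83, mem[0x1e]=0x0e, mem[0x00]=0x12, mem[0x1b]=0x22, mem[0x12]=0x22

MEM[0x10,0x1e,0x00,0x1b,0x12] = 83 0e 12 22 22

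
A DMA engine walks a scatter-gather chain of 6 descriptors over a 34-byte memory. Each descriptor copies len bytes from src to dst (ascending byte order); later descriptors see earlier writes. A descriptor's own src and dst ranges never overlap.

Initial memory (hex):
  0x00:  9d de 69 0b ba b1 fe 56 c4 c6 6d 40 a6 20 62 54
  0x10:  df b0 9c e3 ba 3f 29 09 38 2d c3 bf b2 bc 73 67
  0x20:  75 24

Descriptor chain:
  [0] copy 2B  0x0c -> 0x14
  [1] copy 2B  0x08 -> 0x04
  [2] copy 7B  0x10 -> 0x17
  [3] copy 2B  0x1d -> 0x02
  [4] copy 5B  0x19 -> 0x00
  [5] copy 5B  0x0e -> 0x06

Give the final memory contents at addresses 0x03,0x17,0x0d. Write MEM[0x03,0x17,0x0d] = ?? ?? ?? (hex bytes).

MEM[0x03,0x17,0x0d] = 20 df 20

D0: mem[0x14..0x15] <- [a6 20]
D1: mem[0x04..0x05] <- [c4 c6]
D2: mem[0x17..0x1d] <- [df b0 9c e3 a6 20 29]
D3: mem[0x02..0x03] <- [29 73]
D4: mem[0x00..0x04] <- [9c e3 a6 20 29]
D5: mem[0x06..0x0a] <- [62 54 df b0 9c]
query mem[0x03]=0x20, mem[0x17]=0xdf, mem[0x0d]=0x20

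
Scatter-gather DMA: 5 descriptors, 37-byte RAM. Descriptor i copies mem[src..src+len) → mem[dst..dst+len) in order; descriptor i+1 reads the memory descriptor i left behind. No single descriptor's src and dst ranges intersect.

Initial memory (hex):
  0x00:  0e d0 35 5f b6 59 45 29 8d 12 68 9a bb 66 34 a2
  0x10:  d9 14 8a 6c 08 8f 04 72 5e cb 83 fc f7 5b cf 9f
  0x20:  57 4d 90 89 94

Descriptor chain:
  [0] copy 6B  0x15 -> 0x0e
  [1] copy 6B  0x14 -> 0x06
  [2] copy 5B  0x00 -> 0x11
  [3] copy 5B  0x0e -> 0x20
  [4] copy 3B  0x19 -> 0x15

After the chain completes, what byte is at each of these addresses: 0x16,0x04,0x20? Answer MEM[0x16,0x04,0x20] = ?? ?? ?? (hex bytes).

MEM[0x16,0x04,0x20] = 83 b6 8f

[0] 0x15->0x0e len=6 : 8f 04 72 5e cb 83
[1] 0x14->0x06 len=6 : 08 8f 04 72 5e cb
[2] 0x00->0x11 len=5 : 0e d0 35 5f b6
[3] 0x0e->0x20 len=5 : 8f 04 72 0e d0
[4] 0x19->0x15 len=3 : cb 83 fc
query mem[0x16]=0x83, mem[0x04]=0xb6, mem[0x20]=0x8f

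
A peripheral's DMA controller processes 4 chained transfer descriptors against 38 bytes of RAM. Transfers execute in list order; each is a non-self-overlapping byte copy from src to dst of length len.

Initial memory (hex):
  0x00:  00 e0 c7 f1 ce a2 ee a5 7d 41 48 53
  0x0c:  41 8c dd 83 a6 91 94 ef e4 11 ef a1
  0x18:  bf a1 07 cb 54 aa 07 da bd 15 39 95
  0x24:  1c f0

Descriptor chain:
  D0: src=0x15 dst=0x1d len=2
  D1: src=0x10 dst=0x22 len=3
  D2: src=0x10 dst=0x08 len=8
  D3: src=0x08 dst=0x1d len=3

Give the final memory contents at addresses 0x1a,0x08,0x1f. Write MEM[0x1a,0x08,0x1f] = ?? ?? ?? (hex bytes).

D0: mem[0x1d..0x1e] <- [11 ef]
D1: mem[0x22..0x24] <- [a6 91 94]
D2: mem[0x08..0x0f] <- [a6 91 94 ef e4 11 ef a1]
D3: mem[0x1d..0x1f] <- [a6 91 94]
query mem[0x1a]=0x07, mem[0x08]=0xa6, mem[0x1f]=0x94

MEM[0x1a,0x08,0x1f] = 07 a6 94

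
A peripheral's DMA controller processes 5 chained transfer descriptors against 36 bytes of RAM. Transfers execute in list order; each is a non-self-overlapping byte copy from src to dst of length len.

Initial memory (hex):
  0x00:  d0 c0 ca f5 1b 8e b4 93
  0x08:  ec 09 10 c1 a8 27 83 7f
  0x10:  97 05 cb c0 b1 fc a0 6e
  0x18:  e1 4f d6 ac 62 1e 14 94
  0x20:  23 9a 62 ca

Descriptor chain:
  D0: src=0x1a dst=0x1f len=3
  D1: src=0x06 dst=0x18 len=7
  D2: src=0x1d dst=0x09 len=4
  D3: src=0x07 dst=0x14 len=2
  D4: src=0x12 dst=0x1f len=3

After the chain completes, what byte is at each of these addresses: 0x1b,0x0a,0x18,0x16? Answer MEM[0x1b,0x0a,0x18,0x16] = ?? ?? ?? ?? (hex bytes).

  after D0: wrote 3B at 0x1f = d6ac62
  after D1: wrote 7B at 0x18 = b493ec0910c1a8
  after D2: wrote 4B at 0x09 = c1a8d6ac
  after D3: wrote 2B at 0x14 = 93ec
  after D4: wrote 3B at 0x1f = cbc093
query mem[0x1b]=0x09, mem[0x0a]=0xa8, mem[0x18]=0xb4, mem[0x16]=0xa0

MEM[0x1b,0x0a,0x18,0x16] = 09 a8 b4 a0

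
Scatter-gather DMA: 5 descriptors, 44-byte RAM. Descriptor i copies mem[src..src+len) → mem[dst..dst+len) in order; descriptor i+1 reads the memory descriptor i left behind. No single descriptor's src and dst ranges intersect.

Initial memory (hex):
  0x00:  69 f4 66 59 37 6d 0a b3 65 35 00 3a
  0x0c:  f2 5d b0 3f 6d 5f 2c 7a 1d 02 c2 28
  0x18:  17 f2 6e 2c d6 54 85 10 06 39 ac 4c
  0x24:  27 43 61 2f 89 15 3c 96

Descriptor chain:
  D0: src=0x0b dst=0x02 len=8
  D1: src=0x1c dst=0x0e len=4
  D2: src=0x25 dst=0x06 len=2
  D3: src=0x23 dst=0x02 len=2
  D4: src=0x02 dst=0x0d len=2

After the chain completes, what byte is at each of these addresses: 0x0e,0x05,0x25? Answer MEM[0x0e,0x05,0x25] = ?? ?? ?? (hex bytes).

[0] 0x0b->0x02 len=8 : 3a f2 5d b0 3f 6d 5f 2c
[1] 0x1c->0x0e len=4 : d6 54 85 10
[2] 0x25->0x06 len=2 : 43 61
[3] 0x23->0x02 len=2 : 4c 27
[4] 0x02->0x0d len=2 : 4c 27
query mem[0x0e]=0x27, mem[0x05]=0xb0, mem[0x25]=0x43

MEM[0x0e,0x05,0x25] = 27 b0 43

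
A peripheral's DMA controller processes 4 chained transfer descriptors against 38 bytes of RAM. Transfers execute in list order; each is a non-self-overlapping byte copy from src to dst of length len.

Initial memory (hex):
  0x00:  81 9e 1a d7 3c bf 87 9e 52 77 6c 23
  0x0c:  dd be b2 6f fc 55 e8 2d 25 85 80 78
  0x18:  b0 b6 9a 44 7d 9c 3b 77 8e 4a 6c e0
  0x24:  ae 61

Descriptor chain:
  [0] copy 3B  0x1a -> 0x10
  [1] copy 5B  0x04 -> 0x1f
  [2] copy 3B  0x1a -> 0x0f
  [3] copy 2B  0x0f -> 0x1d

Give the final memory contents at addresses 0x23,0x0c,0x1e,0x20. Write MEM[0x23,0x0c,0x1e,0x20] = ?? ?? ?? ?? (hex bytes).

MEM[0x23,0x0c,0x1e,0x20] = 52 dd 44 bf

#0 dst[0x10+3] := {0x9a,0x44,0x7d}
#1 dst[0x1f+5] := {0x3c,0xbf,0x87,0x9e,0x52}
#2 dst[0x0f+3] := {0x9a,0x44,0x7d}
#3 dst[0x1d+2] := {0x9a,0x44}
query mem[0x23]=0x52, mem[0x0c]=0xdd, mem[0x1e]=0x44, mem[0x20]=0xbf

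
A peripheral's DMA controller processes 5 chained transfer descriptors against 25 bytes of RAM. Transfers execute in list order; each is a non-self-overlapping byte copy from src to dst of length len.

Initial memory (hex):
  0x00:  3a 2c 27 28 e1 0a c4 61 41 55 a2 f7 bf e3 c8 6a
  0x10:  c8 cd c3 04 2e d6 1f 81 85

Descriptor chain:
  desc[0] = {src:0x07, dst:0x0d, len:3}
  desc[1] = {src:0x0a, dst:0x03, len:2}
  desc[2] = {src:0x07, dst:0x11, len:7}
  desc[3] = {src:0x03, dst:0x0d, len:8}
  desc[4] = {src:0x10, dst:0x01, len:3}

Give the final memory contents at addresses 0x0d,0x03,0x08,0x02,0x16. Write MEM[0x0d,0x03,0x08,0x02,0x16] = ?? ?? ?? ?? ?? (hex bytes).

MEM[0x0d,0x03,0x08,0x02,0x16] = a2 41 41 61 bf

D0: mem[0x0d..0x0f] <- [61 41 55]
D1: mem[0x03..0x04] <- [a2 f7]
D2: mem[0x11..0x17] <- [61 41 55 a2 f7 bf 61]
D3: mem[0x0d..0x14] <- [a2 f7 0a c4 61 41 55 a2]
D4: mem[0x01..0x03] <- [c4 61 41]
query mem[0x0d]=0xa2, mem[0x03]=0x41, mem[0x08]=0x41, mem[0x02]=0x61, mem[0x16]=0xbf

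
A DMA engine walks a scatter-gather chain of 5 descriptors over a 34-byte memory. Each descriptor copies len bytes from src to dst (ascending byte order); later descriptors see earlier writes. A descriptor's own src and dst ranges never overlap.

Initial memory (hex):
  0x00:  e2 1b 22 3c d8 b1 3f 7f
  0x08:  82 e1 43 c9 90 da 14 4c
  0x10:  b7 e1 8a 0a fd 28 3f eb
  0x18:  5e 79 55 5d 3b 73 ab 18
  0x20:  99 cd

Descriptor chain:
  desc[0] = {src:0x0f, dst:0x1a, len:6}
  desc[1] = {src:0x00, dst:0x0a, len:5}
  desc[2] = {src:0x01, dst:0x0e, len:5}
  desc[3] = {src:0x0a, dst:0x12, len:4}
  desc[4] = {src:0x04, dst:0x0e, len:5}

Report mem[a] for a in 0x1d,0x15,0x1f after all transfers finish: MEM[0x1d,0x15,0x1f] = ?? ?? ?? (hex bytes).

MEM[0x1d,0x15,0x1f] = 8a 3c fd

[0] 0x0f->0x1a len=6 : 4c b7 e1 8a 0a fd
[1] 0x00->0x0a len=5 : e2 1b 22 3c d8
[2] 0x01->0x0e len=5 : 1b 22 3c d8 b1
[3] 0x0a->0x12 len=4 : e2 1b 22 3c
[4] 0x04->0x0e len=5 : d8 b1 3f 7f 82
query mem[0x1d]=0x8a, mem[0x15]=0x3c, mem[0x1f]=0xfd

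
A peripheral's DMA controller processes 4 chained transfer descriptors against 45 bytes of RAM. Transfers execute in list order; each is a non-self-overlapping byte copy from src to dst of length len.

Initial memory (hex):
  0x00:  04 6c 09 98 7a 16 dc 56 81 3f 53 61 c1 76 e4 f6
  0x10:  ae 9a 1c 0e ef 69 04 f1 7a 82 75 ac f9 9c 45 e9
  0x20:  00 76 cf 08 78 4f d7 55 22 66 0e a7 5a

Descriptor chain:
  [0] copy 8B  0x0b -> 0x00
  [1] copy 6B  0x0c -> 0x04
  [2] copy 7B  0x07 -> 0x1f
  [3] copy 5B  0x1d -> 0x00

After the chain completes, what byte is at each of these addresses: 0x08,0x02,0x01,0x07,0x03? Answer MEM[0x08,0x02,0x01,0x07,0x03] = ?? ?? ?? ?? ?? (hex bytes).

MEM[0x08,0x02,0x01,0x07,0x03] = ae f6 45 f6 ae

#0 dst[0x00+8] := {0x61,0xc1,0x76,0xe4,0xf6,0xae,0x9a,0x1c}
#1 dst[0x04+6] := {0xc1,0x76,0xe4,0xf6,0xae,0x9a}
#2 dst[0x1f+7] := {0xf6,0xae,0x9a,0x53,0x61,0xc1,0x76}
#3 dst[0x00+5] := {0x9c,0x45,0xf6,0xae,0x9a}
query mem[0x08]=0xae, mem[0x02]=0xf6, mem[0x01]=0x45, mem[0x07]=0xf6, mem[0x03]=0xae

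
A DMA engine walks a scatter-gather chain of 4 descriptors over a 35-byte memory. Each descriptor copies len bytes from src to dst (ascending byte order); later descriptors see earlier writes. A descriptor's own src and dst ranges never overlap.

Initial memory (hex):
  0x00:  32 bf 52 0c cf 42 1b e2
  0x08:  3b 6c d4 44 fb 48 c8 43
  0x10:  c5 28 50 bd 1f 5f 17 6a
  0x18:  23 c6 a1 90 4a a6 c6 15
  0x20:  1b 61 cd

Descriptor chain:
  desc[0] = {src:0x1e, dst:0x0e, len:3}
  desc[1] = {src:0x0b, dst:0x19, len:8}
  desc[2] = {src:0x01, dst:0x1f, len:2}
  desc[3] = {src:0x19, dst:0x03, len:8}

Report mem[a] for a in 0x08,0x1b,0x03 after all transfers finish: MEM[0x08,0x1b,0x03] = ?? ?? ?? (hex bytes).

MEM[0x08,0x1b,0x03] = 1b 48 44

#0 dst[0x0e+3] := {0xc6,0x15,0x1b}
#1 dst[0x19+8] := {0x44,0xfb,0x48,0xc6,0x15,0x1b,0x28,0x50}
#2 dst[0x1f+2] := {0xbf,0x52}
#3 dst[0x03+8] := {0x44,0xfb,0x48,0xc6,0x15,0x1b,0xbf,0x52}
query mem[0x08]=0x1b, mem[0x1b]=0x48, mem[0x03]=0x44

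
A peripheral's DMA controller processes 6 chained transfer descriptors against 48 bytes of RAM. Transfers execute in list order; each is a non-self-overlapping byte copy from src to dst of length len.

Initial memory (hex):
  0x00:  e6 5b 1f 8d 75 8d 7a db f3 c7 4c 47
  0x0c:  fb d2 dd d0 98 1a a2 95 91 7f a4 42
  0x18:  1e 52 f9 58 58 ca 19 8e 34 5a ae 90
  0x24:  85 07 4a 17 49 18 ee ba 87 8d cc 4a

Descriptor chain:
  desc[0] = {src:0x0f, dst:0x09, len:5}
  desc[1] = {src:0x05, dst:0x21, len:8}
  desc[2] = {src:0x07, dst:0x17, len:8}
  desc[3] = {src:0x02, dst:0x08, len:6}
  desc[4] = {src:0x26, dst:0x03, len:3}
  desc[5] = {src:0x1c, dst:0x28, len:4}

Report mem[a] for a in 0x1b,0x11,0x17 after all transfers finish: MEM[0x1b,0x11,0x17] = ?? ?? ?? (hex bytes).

#0 dst[0x09+5] := {0xd0,0x98,0x1a,0xa2,0x95}
#1 dst[0x21+8] := {0x8d,0x7a,0xdb,0xf3,0xd0,0x98,0x1a,0xa2}
#2 dst[0x17+8] := {0xdb,0xf3,0xd0,0x98,0x1a,0xa2,0x95,0xdd}
#3 dst[0x08+6] := {0x1f,0x8d,0x75,0x8d,0x7a,0xdb}
#4 dst[0x03+3] := {0x98,0x1a,0xa2}
#5 dst[0x28+4] := {0xa2,0x95,0xdd,0x8e}
query mem[0x1b]=0x1a, mem[0x11]=0x1a, mem[0x17]=0xdb

MEM[0x1b,0x11,0x17] = 1a 1a db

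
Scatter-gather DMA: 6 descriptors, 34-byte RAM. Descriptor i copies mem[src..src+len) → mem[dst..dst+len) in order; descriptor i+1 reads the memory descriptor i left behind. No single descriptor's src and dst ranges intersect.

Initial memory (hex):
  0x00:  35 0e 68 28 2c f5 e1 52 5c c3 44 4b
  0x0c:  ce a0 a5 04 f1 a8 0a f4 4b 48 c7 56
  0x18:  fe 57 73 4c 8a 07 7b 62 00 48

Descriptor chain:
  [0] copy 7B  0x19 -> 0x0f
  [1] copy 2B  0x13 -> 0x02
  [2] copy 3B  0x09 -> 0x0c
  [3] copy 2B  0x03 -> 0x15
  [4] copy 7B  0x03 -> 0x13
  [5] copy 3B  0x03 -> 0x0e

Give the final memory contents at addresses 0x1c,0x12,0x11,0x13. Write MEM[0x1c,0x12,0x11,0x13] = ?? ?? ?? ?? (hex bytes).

D0: mem[0x0f..0x15] <- [57 73 4c 8a 07 7b 62]
D1: mem[0x02..0x03] <- [07 7b]
D2: mem[0x0c..0x0e] <- [c3 44 4b]
D3: mem[0x15..0x16] <- [7b 2c]
D4: mem[0x13..0x19] <- [7b 2c f5 e1 52 5c c3]
D5: mem[0x0e..0x10] <- [7b 2c f5]
query mem[0x1c]=0x8a, mem[0x12]=0x8a, mem[0x11]=0x4c, mem[0x13]=0x7b

MEM[0x1c,0x12,0x11,0x13] = 8a 8a 4c 7b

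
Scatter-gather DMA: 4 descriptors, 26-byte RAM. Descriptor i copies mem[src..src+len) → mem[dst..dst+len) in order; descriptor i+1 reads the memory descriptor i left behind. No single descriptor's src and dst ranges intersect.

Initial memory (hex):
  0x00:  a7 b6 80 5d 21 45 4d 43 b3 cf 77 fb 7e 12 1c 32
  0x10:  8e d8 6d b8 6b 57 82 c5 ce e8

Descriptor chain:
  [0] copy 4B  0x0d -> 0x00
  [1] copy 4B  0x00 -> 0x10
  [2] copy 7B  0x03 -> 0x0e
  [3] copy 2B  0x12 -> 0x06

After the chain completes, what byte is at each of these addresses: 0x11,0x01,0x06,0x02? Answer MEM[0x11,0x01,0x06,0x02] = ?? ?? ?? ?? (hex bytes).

  after D0: wrote 4B at 0x00 = 121c328e
  after D1: wrote 4B at 0x10 = 121c328e
  after D2: wrote 7B at 0x0e = 8e21454d43b3cf
  after D3: wrote 2B at 0x06 = 43b3
query mem[0x11]=0x4d, mem[0x01]=0x1c, mem[0x06]=0x43, mem[0x02]=0x32

MEM[0x11,0x01,0x06,0x02] = 4d 1c 43 32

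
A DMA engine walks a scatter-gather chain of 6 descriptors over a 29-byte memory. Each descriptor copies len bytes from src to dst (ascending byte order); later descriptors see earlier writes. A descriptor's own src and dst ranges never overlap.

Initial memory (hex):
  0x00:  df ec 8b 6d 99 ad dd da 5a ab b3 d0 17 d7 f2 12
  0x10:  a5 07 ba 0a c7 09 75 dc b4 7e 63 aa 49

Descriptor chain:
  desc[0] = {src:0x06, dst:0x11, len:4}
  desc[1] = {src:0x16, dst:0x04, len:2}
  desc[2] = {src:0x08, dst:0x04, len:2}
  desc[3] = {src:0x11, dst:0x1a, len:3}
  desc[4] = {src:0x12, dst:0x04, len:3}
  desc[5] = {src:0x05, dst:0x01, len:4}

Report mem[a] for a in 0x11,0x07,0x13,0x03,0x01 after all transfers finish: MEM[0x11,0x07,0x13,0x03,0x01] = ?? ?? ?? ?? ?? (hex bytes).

MEM[0x11,0x07,0x13,0x03,0x01] = dd da 5a da 5a

[0] 0x06->0x11 len=4 : dd da 5a ab
[1] 0x16->0x04 len=2 : 75 dc
[2] 0x08->0x04 len=2 : 5a ab
[3] 0x11->0x1a len=3 : dd da 5a
[4] 0x12->0x04 len=3 : da 5a ab
[5] 0x05->0x01 len=4 : 5a ab da 5a
query mem[0x11]=0xdd, mem[0x07]=0xda, mem[0x13]=0x5a, mem[0x03]=0xda, mem[0x01]=0x5a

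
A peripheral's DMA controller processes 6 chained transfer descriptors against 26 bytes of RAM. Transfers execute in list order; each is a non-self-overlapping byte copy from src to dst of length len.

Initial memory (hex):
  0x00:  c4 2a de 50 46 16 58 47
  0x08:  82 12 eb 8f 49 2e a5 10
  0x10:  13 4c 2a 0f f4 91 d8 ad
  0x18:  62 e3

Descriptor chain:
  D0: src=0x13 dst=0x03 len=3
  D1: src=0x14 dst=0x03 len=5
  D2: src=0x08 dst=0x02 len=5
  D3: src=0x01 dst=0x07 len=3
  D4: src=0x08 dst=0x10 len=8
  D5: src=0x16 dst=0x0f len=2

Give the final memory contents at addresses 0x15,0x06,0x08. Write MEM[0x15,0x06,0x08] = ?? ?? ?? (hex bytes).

#0 dst[0x03+3] := {0x0f,0xf4,0x91}
#1 dst[0x03+5] := {0xf4,0x91,0xd8,0xad,0x62}
#2 dst[0x02+5] := {0x82,0x12,0xeb,0x8f,0x49}
#3 dst[0x07+3] := {0x2a,0x82,0x12}
#4 dst[0x10+8] := {0x82,0x12,0xeb,0x8f,0x49,0x2e,0xa5,0x10}
#5 dst[0x0f+2] := {0xa5,0x10}
query mem[0x15]=0x2e, mem[0x06]=0x49, mem[0x08]=0x82

MEM[0x15,0x06,0x08] = 2e 49 82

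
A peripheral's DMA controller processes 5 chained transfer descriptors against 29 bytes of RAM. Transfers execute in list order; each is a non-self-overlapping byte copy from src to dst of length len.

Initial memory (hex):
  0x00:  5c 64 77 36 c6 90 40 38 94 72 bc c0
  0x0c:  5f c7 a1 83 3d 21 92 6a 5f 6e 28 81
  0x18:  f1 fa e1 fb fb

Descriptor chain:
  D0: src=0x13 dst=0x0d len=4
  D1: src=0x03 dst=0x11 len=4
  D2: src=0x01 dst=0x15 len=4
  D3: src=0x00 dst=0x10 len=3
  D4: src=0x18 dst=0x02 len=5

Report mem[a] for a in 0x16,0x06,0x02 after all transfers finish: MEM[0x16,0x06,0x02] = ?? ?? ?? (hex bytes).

MEM[0x16,0x06,0x02] = 77 fb c6

#0 dst[0x0d+4] := {0x6a,0x5f,0x6e,0x28}
#1 dst[0x11+4] := {0x36,0xc6,0x90,0x40}
#2 dst[0x15+4] := {0x64,0x77,0x36,0xc6}
#3 dst[0x10+3] := {0x5c,0x64,0x77}
#4 dst[0x02+5] := {0xc6,0xfa,0xe1,0xfb,0xfb}
query mem[0x16]=0x77, mem[0x06]=0xfb, mem[0x02]=0xc6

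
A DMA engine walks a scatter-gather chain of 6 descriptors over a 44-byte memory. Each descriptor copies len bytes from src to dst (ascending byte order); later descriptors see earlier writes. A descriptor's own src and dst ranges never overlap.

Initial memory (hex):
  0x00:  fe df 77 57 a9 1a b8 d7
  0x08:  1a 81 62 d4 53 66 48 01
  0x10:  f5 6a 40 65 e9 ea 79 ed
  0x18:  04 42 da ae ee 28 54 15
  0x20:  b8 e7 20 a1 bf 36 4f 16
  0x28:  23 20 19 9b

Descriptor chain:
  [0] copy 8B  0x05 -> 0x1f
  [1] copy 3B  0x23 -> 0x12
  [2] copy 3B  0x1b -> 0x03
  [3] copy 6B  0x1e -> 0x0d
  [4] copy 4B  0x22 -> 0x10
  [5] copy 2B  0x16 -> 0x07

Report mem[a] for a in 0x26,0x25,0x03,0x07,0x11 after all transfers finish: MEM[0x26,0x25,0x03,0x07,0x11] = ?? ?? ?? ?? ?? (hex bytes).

MEM[0x26,0x25,0x03,0x07,0x11] = 53 d4 ae 79 81

#0 dst[0x1f+8] := {0x1a,0xb8,0xd7,0x1a,0x81,0x62,0xd4,0x53}
#1 dst[0x12+3] := {0x81,0x62,0xd4}
#2 dst[0x03+3] := {0xae,0xee,0x28}
#3 dst[0x0d+6] := {0x54,0x1a,0xb8,0xd7,0x1a,0x81}
#4 dst[0x10+4] := {0x1a,0x81,0x62,0xd4}
#5 dst[0x07+2] := {0x79,0xed}
query mem[0x26]=0x53, mem[0x25]=0xd4, mem[0x03]=0xae, mem[0x07]=0x79, mem[0x11]=0x81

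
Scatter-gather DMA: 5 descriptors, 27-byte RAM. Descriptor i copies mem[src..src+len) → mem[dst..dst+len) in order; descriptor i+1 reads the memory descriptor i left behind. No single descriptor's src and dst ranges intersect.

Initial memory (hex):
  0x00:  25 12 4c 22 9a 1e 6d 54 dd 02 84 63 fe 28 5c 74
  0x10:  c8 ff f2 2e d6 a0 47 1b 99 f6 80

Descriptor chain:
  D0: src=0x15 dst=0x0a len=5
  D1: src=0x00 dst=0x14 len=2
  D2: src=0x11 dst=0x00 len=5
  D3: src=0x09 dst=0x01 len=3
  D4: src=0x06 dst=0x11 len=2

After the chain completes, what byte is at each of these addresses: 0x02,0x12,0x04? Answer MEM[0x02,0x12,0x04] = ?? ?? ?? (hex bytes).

[0] 0x15->0x0a len=5 : a0 47 1b 99 f6
[1] 0x00->0x14 len=2 : 25 12
[2] 0x11->0x00 len=5 : ff f2 2e 25 12
[3] 0x09->0x01 len=3 : 02 a0 47
[4] 0x06->0x11 len=2 : 6d 54
query mem[0x02]=0xa0, mem[0x12]=0x54, mem[0x04]=0x12

MEM[0x02,0x12,0x04] = a0 54 12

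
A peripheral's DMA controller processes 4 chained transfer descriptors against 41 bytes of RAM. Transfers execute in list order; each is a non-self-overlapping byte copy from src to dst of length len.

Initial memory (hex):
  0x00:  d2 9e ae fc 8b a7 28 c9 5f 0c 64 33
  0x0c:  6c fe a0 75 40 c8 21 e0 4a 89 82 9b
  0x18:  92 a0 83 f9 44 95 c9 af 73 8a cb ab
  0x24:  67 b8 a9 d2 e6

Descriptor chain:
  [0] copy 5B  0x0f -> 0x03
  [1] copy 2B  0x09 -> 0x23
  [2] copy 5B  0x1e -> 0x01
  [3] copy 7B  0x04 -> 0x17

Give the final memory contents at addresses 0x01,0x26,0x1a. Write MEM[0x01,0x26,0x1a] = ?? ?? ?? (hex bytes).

#0 dst[0x03+5] := {0x75,0x40,0xc8,0x21,0xe0}
#1 dst[0x23+2] := {0x0c,0x64}
#2 dst[0x01+5] := {0xc9,0xaf,0x73,0x8a,0xcb}
#3 dst[0x17+7] := {0x8a,0xcb,0x21,0xe0,0x5f,0x0c,0x64}
query mem[0x01]=0xc9, mem[0x26]=0xa9, mem[0x1a]=0xe0

MEM[0x01,0x26,0x1a] = c9 a9 e0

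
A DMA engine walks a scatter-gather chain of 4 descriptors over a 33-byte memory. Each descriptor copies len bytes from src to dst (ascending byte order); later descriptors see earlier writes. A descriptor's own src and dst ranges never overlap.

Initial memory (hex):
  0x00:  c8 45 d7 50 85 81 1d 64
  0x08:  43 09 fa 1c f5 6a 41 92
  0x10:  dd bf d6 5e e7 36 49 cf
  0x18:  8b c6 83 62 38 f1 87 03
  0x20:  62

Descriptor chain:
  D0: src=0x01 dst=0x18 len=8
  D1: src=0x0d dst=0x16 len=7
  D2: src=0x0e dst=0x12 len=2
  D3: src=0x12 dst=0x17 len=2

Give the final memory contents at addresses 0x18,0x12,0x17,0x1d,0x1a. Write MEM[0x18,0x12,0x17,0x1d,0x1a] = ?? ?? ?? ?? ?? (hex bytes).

D0: mem[0x18..0x1f] <- [45 d7 50 85 81 1d 64 43]
D1: mem[0x16..0x1c] <- [6a 41 92 dd bf d6 5e]
D2: mem[0x12..0x13] <- [41 92]
D3: mem[0x17..0x18] <- [41 92]
query mem[0x18]=0x92, mem[0x12]=0x41, mem[0x17]=0x41, mem[0x1d]=0x1d, mem[0x1a]=0xbf

MEM[0x18,0x12,0x17,0x1d,0x1a] = 92 41 41 1d bf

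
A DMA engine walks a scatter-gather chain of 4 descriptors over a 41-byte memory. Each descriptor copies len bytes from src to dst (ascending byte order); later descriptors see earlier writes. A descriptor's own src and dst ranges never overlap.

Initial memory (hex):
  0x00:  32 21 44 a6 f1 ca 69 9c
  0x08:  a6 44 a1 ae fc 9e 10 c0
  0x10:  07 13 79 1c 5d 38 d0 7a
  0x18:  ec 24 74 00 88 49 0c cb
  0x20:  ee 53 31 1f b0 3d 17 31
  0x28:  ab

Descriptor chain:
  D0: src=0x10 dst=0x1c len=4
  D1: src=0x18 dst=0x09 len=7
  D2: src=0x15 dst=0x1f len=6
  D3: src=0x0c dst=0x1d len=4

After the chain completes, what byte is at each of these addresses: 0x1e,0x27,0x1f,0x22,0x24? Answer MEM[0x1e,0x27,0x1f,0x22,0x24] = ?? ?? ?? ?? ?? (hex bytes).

  after D0: wrote 4B at 0x1c = 0713791c
  after D1: wrote 7B at 0x09 = ec247400071379
  after D2: wrote 6B at 0x1f = 38d07aec2474
  after D3: wrote 4B at 0x1d = 00071379
query mem[0x1e]=0x07, mem[0x27]=0x31, mem[0x1f]=0x13, mem[0x22]=0xec, mem[0x24]=0x74

MEM[0x1e,0x27,0x1f,0x22,0x24] = 07 31 13 ec 74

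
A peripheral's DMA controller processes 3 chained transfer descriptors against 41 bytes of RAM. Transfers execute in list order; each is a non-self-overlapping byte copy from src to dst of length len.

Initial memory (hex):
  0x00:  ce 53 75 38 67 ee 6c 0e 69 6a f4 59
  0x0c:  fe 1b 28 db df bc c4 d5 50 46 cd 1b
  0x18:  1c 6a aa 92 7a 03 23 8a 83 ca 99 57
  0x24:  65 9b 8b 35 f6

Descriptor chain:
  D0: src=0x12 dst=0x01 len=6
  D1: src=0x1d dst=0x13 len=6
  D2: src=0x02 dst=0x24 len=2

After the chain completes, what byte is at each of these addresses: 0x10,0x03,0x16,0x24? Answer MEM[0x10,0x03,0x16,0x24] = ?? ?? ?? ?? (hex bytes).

#0 dst[0x01+6] := {0xc4,0xd5,0x50,0x46,0xcd,0x1b}
#1 dst[0x13+6] := {0x03,0x23,0x8a,0x83,0xca,0x99}
#2 dst[0x24+2] := {0xd5,0x50}
query mem[0x10]=0xdf, mem[0x03]=0x50, mem[0x16]=0x83, mem[0x24]=0xd5

MEM[0x10,0x03,0x16,0x24] = df 50 83 d5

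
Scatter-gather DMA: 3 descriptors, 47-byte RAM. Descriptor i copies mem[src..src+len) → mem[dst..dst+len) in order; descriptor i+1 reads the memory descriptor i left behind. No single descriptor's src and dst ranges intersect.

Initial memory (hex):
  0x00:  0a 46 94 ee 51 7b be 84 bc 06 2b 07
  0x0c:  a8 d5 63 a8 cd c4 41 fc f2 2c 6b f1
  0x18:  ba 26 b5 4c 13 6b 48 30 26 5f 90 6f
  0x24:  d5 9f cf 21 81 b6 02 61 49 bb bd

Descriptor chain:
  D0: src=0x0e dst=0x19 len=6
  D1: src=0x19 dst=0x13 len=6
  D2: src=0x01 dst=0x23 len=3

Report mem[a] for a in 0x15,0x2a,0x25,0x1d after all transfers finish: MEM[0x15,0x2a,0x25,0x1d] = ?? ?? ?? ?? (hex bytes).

#0 dst[0x19+6] := {0x63,0xa8,0xcd,0xc4,0x41,0xfc}
#1 dst[0x13+6] := {0x63,0xa8,0xcd,0xc4,0x41,0xfc}
#2 dst[0x23+3] := {0x46,0x94,0xee}
query mem[0x15]=0xcd, mem[0x2a]=0x02, mem[0x25]=0xee, mem[0x1d]=0x41

MEM[0x15,0x2a,0x25,0x1d] = cd 02 ee 41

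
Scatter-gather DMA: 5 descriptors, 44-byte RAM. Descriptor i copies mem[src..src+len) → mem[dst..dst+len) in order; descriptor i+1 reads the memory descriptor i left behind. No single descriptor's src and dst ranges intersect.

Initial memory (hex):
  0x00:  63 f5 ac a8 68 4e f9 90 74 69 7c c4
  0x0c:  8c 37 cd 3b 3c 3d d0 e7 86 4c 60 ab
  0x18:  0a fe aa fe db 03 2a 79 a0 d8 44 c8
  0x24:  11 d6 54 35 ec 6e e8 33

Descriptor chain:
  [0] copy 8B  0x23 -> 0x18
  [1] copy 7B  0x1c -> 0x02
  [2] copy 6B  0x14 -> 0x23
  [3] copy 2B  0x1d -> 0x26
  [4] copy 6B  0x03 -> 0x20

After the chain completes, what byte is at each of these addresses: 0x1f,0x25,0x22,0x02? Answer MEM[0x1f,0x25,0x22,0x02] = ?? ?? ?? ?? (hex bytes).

MEM[0x1f,0x25,0x22,0x02] = e8 44 e8 35

#0 dst[0x18+8] := {0xc8,0x11,0xd6,0x54,0x35,0xec,0x6e,0xe8}
#1 dst[0x02+7] := {0x35,0xec,0x6e,0xe8,0xa0,0xd8,0x44}
#2 dst[0x23+6] := {0x86,0x4c,0x60,0xab,0xc8,0x11}
#3 dst[0x26+2] := {0xec,0x6e}
#4 dst[0x20+6] := {0xec,0x6e,0xe8,0xa0,0xd8,0x44}
query mem[0x1f]=0xe8, mem[0x25]=0x44, mem[0x22]=0xe8, mem[0x02]=0x35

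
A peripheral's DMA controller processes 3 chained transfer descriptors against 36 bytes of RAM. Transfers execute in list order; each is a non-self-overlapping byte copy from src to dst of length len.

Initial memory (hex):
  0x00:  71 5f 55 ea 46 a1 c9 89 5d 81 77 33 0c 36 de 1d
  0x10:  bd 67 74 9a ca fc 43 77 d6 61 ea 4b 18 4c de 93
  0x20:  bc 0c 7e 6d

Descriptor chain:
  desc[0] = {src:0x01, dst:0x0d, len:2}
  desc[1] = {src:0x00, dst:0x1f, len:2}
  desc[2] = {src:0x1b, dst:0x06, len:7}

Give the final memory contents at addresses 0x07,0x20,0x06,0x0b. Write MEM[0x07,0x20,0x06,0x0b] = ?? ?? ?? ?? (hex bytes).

D0: mem[0x0d..0x0e] <- [5f 55]
D1: mem[0x1f..0x20] <- [71 5f]
D2: mem[0x06..0x0c] <- [4b 18 4c de 71 5f 0c]
query mem[0x07]=0x18, mem[0x20]=0x5f, mem[0x06]=0x4b, mem[0x0b]=0x5f

MEM[0x07,0x20,0x06,0x0b] = 18 5f 4b 5f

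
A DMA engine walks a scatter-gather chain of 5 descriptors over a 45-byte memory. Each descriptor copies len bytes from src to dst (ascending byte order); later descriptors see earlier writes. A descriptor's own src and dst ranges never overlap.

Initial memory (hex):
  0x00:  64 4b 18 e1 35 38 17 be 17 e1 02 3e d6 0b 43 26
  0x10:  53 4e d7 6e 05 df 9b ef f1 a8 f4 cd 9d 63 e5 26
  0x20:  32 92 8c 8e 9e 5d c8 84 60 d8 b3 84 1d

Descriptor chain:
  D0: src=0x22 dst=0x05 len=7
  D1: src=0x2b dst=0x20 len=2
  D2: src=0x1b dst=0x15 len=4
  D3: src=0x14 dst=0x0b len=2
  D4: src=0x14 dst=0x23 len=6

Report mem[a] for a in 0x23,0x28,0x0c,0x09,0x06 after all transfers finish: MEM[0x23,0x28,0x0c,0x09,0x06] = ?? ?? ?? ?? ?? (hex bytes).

  after D0: wrote 7B at 0x05 = 8c8e9e5dc88460
  after D1: wrote 2B at 0x20 = 841d
  after D2: wrote 4B at 0x15 = cd9d63e5
  after D3: wrote 2B at 0x0b = 05cd
  after D4: wrote 6B at 0x23 = 05cd9d63e5a8
query mem[0x23]=0x05, mem[0x28]=0xa8, mem[0x0c]=0xcd, mem[0x09]=0xc8, mem[0x06]=0x8e

MEM[0x23,0x28,0x0c,0x09,0x06] = 05 a8 cd c8 8e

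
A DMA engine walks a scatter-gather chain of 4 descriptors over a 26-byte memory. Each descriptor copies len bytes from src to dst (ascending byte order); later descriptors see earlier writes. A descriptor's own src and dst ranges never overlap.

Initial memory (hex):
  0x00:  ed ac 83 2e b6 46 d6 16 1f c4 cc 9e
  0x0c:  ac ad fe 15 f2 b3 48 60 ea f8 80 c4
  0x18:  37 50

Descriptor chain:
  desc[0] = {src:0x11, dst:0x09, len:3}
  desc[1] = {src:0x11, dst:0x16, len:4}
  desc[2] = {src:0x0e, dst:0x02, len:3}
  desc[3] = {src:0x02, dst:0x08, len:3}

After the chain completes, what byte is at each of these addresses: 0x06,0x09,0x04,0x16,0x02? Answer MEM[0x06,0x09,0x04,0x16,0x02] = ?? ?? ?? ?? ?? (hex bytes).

#0 dst[0x09+3] := {0xb3,0x48,0x60}
#1 dst[0x16+4] := {0xb3,0x48,0x60,0xea}
#2 dst[0x02+3] := {0xfe,0x15,0xf2}
#3 dst[0x08+3] := {0xfe,0x15,0xf2}
query mem[0x06]=0xd6, mem[0x09]=0x15, mem[0x04]=0xf2, mem[0x16]=0xb3, mem[0x02]=0xfe

MEM[0x06,0x09,0x04,0x16,0x02] = d6 15 f2 b3 fe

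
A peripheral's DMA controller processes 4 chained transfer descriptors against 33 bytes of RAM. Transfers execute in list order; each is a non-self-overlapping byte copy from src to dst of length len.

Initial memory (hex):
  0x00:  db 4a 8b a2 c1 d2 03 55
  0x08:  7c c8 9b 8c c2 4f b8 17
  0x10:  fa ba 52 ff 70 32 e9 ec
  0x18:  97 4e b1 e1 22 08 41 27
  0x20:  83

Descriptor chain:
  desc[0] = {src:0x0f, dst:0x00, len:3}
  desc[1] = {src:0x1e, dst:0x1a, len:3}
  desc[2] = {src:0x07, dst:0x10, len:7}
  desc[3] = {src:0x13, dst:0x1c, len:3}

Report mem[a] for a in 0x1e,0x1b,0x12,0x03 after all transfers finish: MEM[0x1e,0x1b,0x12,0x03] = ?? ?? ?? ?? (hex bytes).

D0: mem[0x00..0x02] <- [17 fa ba]
D1: mem[0x1a..0x1c] <- [41 27 83]
D2: mem[0x10..0x16] <- [55 7c c8 9b 8c c2 4f]
D3: mem[0x1c..0x1e] <- [9b 8c c2]
query mem[0x1e]=0xc2, mem[0x1b]=0x27, mem[0x12]=0xc8, mem[0x03]=0xa2

MEM[0x1e,0x1b,0x12,0x03] = c2 27 c8 a2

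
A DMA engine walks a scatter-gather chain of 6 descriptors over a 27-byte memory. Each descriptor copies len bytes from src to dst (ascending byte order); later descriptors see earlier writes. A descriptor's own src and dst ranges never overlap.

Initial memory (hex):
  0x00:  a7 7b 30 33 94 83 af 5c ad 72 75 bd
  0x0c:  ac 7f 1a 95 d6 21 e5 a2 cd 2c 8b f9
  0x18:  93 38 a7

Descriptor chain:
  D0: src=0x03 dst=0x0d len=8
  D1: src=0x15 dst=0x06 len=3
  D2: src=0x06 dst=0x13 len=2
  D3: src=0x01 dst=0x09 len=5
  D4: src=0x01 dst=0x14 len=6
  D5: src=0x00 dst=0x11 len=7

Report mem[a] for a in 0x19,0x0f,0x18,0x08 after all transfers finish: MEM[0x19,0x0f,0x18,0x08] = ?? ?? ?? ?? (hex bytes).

MEM[0x19,0x0f,0x18,0x08] = 2c 83 83 f9

D0: mem[0x0d..0x14] <- [33 94 83 af 5c ad 72 75]
D1: mem[0x06..0x08] <- [2c 8b f9]
D2: mem[0x13..0x14] <- [2c 8b]
D3: mem[0x09..0x0d] <- [7b 30 33 94 83]
D4: mem[0x14..0x19] <- [7b 30 33 94 83 2c]
D5: mem[0x11..0x17] <- [a7 7b 30 33 94 83 2c]
query mem[0x19]=0x2c, mem[0x0f]=0x83, mem[0x18]=0x83, mem[0x08]=0xf9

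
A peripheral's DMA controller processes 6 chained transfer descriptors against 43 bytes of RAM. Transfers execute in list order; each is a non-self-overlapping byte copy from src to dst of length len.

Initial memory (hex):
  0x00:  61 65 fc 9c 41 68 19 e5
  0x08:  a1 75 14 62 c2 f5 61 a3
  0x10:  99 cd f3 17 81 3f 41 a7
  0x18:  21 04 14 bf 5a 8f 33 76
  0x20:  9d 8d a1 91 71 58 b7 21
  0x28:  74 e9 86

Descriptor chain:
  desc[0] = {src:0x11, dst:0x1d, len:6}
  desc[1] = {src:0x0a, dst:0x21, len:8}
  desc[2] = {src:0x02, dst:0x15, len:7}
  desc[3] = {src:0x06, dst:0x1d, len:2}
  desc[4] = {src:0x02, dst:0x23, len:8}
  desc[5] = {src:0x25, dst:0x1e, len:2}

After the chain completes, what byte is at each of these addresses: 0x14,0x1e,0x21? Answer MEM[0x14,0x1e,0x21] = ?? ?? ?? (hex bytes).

MEM[0x14,0x1e,0x21] = 81 41 14

  after D0: wrote 6B at 0x1d = cdf317813f41
  after D1: wrote 8B at 0x21 = 1462c2f561a399cd
  after D2: wrote 7B at 0x15 = fc9c416819e5a1
  after D3: wrote 2B at 0x1d = 19e5
  after D4: wrote 8B at 0x23 = fc9c416819e5a175
  after D5: wrote 2B at 0x1e = 4168
query mem[0x14]=0x81, mem[0x1e]=0x41, mem[0x21]=0x14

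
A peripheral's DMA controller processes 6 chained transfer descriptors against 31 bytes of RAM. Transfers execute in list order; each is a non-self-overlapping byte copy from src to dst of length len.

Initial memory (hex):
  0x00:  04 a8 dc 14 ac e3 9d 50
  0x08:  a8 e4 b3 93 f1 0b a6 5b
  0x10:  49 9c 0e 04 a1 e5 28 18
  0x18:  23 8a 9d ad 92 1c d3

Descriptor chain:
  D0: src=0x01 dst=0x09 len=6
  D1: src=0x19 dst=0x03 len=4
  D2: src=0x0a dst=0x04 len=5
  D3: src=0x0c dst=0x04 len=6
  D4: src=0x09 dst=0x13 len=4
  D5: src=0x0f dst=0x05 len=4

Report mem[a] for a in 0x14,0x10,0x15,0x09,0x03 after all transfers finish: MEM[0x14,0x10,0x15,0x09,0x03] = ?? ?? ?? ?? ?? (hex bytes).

#0 dst[0x09+6] := {0xa8,0xdc,0x14,0xac,0xe3,0x9d}
#1 dst[0x03+4] := {0x8a,0x9d,0xad,0x92}
#2 dst[0x04+5] := {0xdc,0x14,0xac,0xe3,0x9d}
#3 dst[0x04+6] := {0xac,0xe3,0x9d,0x5b,0x49,0x9c}
#4 dst[0x13+4] := {0x9c,0xdc,0x14,0xac}
#5 dst[0x05+4] := {0x5b,0x49,0x9c,0x0e}
query mem[0x14]=0xdc, mem[0x10]=0x49, mem[0x15]=0x14, mem[0x09]=0x9c, mem[0x03]=0x8a

MEM[0x14,0x10,0x15,0x09,0x03] = dc 49 14 9c 8a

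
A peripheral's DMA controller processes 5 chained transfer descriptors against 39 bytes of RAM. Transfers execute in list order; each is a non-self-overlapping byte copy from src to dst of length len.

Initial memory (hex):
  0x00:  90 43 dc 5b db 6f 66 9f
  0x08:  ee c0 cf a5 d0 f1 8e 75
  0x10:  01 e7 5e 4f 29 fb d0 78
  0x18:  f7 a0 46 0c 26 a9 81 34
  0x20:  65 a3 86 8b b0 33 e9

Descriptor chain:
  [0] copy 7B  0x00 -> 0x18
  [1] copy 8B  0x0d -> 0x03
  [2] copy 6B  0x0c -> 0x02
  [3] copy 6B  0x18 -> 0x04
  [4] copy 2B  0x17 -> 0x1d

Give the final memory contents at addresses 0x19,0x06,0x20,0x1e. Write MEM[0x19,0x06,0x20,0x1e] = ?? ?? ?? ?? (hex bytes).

MEM[0x19,0x06,0x20,0x1e] = 43 dc 65 90

#0 dst[0x18+7] := {0x90,0x43,0xdc,0x5b,0xdb,0x6f,0x66}
#1 dst[0x03+8] := {0xf1,0x8e,0x75,0x01,0xe7,0x5e,0x4f,0x29}
#2 dst[0x02+6] := {0xd0,0xf1,0x8e,0x75,0x01,0xe7}
#3 dst[0x04+6] := {0x90,0x43,0xdc,0x5b,0xdb,0x6f}
#4 dst[0x1d+2] := {0x78,0x90}
query mem[0x19]=0x43, mem[0x06]=0xdc, mem[0x20]=0x65, mem[0x1e]=0x90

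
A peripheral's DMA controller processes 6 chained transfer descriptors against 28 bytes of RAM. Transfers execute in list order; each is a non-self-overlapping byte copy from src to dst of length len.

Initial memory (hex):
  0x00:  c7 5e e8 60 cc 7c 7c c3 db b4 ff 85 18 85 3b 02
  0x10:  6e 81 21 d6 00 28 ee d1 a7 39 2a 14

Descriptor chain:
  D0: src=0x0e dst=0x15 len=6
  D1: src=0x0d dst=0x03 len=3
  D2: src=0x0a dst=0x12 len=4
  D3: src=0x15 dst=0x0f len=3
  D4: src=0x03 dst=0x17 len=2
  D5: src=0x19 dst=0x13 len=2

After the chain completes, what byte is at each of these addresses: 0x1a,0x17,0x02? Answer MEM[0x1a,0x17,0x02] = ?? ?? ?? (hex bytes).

MEM[0x1a,0x17,0x02] = d6 85 e8

D0: mem[0x15..0x1a] <- [3b 02 6e 81 21 d6]
D1: mem[0x03..0x05] <- [85 3b 02]
D2: mem[0x12..0x15] <- [ff 85 18 85]
D3: mem[0x0f..0x11] <- [85 02 6e]
D4: mem[0x17..0x18] <- [85 3b]
D5: mem[0x13..0x14] <- [21 d6]
query mem[0x1a]=0xd6, mem[0x17]=0x85, mem[0x02]=0xe8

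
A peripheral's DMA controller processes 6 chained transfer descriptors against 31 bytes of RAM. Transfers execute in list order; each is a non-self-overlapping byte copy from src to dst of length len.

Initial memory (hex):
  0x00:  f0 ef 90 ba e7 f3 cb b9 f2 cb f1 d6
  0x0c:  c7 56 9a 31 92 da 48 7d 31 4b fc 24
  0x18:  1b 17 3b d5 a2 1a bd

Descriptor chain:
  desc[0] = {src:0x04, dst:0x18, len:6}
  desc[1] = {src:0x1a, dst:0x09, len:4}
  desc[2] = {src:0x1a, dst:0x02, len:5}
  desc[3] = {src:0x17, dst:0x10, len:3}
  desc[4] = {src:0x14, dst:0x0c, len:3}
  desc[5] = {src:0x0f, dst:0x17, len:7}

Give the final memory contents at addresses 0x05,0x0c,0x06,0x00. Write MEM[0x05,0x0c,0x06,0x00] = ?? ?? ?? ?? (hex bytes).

MEM[0x05,0x0c,0x06,0x00] = cb 31 bd f0

  after D0: wrote 6B at 0x18 = e7f3cbb9f2cb
  after D1: wrote 4B at 0x09 = cbb9f2cb
  after D2: wrote 5B at 0x02 = cbb9f2cbbd
  after D3: wrote 3B at 0x10 = 24e7f3
  after D4: wrote 3B at 0x0c = 314bfc
  after D5: wrote 7B at 0x17 = 3124e7f37d314b
query mem[0x05]=0xcb, mem[0x0c]=0x31, mem[0x06]=0xbd, mem[0x00]=0xf0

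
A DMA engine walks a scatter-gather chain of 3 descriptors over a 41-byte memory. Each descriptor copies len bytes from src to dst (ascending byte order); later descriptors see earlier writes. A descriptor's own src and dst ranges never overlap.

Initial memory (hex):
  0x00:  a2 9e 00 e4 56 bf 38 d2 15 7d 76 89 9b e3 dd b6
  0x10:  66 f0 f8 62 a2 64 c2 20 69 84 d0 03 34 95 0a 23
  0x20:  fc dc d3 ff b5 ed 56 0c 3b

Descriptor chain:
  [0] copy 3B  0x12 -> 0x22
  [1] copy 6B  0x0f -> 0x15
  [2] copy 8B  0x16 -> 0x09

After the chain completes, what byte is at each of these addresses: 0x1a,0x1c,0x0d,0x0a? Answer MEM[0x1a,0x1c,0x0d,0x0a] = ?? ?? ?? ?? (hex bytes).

MEM[0x1a,0x1c,0x0d,0x0a] = a2 34 a2 f0

  after D0: wrote 3B at 0x22 = f862a2
  after D1: wrote 6B at 0x15 = b666f0f862a2
  after D2: wrote 8B at 0x09 = 66f0f862a2033495
query mem[0x1a]=0xa2, mem[0x1c]=0x34, mem[0x0d]=0xa2, mem[0x0a]=0xf0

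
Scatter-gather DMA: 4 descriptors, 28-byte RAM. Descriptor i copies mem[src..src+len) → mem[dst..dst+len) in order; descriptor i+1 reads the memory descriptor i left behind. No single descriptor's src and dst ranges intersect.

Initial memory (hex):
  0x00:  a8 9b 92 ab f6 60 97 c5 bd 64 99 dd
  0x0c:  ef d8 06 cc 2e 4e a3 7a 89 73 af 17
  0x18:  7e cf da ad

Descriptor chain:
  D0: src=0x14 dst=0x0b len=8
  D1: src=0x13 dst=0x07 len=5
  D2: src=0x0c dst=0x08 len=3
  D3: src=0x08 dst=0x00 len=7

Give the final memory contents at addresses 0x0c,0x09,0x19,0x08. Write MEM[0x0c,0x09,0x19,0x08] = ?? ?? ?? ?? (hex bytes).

MEM[0x0c,0x09,0x19,0x08] = 73 af cf 73

#0 dst[0x0b+8] := {0x89,0x73,0xaf,0x17,0x7e,0xcf,0xda,0xad}
#1 dst[0x07+5] := {0x7a,0x89,0x73,0xaf,0x17}
#2 dst[0x08+3] := {0x73,0xaf,0x17}
#3 dst[0x00+7] := {0x73,0xaf,0x17,0x17,0x73,0xaf,0x17}
query mem[0x0c]=0x73, mem[0x09]=0xaf, mem[0x19]=0xcf, mem[0x08]=0x73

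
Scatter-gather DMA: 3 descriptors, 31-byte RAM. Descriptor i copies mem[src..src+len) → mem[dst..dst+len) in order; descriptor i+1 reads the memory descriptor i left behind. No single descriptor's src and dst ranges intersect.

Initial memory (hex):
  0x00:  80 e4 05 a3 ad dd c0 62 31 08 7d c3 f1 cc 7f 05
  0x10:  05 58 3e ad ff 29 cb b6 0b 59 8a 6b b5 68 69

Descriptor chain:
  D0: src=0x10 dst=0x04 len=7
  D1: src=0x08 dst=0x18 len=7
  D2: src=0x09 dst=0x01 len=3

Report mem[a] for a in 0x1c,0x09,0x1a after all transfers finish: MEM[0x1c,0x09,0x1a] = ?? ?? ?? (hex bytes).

[0] 0x10->0x04 len=7 : 05 58 3e ad ff 29 cb
[1] 0x08->0x18 len=7 : ff 29 cb c3 f1 cc 7f
[2] 0x09->0x01 len=3 : 29 cb c3
query mem[0x1c]=0xf1, mem[0x09]=0x29, mem[0x1a]=0xcb

MEM[0x1c,0x09,0x1a] = f1 29 cb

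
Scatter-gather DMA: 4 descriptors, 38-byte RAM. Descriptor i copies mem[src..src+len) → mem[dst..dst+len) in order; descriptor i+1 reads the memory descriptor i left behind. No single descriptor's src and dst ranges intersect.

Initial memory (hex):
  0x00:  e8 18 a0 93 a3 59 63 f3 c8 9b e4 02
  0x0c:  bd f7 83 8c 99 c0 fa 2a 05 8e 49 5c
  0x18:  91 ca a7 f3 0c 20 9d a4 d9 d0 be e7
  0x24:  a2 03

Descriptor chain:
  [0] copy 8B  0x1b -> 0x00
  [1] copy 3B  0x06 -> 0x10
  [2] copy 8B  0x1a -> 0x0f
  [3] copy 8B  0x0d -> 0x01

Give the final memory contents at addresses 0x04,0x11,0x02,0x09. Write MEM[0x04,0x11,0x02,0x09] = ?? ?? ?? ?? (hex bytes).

MEM[0x04,0x11,0x02,0x09] = f3 0c 83 9b

[0] 0x1b->0x00 len=8 : f3 0c 20 9d a4 d9 d0 be
[1] 0x06->0x10 len=3 : d0 be c8
[2] 0x1a->0x0f len=8 : a7 f3 0c 20 9d a4 d9 d0
[3] 0x0d->0x01 len=8 : f7 83 a7 f3 0c 20 9d a4
query mem[0x04]=0xf3, mem[0x11]=0x0c, mem[0x02]=0x83, mem[0x09]=0x9b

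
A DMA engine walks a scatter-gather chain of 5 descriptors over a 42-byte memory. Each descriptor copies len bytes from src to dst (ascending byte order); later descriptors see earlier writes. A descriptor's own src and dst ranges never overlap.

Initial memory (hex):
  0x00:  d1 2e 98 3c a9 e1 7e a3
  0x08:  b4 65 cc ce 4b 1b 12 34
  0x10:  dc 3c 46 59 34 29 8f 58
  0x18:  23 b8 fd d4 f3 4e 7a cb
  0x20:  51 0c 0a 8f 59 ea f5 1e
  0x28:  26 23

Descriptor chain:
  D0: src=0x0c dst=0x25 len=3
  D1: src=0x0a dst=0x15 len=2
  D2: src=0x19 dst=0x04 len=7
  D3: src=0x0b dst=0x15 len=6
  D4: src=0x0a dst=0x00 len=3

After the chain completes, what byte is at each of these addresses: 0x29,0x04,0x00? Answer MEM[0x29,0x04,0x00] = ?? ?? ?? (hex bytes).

[0] 0x0c->0x25 len=3 : 4b 1b 12
[1] 0x0a->0x15 len=2 : cc ce
[2] 0x19->0x04 len=7 : b8 fd d4 f3 4e 7a cb
[3] 0x0b->0x15 len=6 : ce 4b 1b 12 34 dc
[4] 0x0a->0x00 len=3 : cb ce 4b
query mem[0x29]=0x23, mem[0x04]=0xb8, mem[0x00]=0xcb

MEM[0x29,0x04,0x00] = 23 b8 cb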